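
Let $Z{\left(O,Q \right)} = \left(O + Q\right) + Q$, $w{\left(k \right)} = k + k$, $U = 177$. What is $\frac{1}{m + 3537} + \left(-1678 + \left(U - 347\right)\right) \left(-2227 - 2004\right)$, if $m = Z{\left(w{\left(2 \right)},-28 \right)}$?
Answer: $\frac{27248824681}{3485} \approx 7.8189 \cdot 10^{6}$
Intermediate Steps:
$w{\left(k \right)} = 2 k$
$Z{\left(O,Q \right)} = O + 2 Q$
$m = -52$ ($m = 2 \cdot 2 + 2 \left(-28\right) = 4 - 56 = -52$)
$\frac{1}{m + 3537} + \left(-1678 + \left(U - 347\right)\right) \left(-2227 - 2004\right) = \frac{1}{-52 + 3537} + \left(-1678 + \left(177 - 347\right)\right) \left(-2227 - 2004\right) = \frac{1}{3485} + \left(-1678 - 170\right) \left(-4231\right) = \frac{1}{3485} - -7818888 = \frac{1}{3485} + 7818888 = \frac{27248824681}{3485}$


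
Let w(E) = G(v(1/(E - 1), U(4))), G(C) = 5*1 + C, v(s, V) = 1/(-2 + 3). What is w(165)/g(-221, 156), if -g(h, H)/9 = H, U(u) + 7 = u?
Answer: -1/234 ≈ -0.0042735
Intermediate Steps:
U(u) = -7 + u
v(s, V) = 1 (v(s, V) = 1/1 = 1)
G(C) = 5 + C
g(h, H) = -9*H
w(E) = 6 (w(E) = 5 + 1 = 6)
w(165)/g(-221, 156) = 6/((-9*156)) = 6/(-1404) = 6*(-1/1404) = -1/234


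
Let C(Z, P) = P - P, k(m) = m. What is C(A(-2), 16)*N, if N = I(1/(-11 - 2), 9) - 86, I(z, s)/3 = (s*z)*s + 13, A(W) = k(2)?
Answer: 0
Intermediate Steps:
A(W) = 2
I(z, s) = 39 + 3*z*s**2 (I(z, s) = 3*((s*z)*s + 13) = 3*(z*s**2 + 13) = 3*(13 + z*s**2) = 39 + 3*z*s**2)
C(Z, P) = 0
N = -854/13 (N = (39 + 3*9**2/(-11 - 2)) - 86 = (39 + 3*81/(-13)) - 86 = (39 + 3*(-1/13)*81) - 86 = (39 - 243/13) - 86 = 264/13 - 86 = -854/13 ≈ -65.692)
C(A(-2), 16)*N = 0*(-854/13) = 0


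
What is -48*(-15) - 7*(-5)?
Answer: 755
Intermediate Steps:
-48*(-15) - 7*(-5) = 720 + 35 = 755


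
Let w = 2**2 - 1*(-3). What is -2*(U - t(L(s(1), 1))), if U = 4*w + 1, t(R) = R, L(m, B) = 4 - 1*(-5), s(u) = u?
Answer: -40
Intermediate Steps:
L(m, B) = 9 (L(m, B) = 4 + 5 = 9)
w = 7 (w = 4 + 3 = 7)
U = 29 (U = 4*7 + 1 = 28 + 1 = 29)
-2*(U - t(L(s(1), 1))) = -2*(29 - 1*9) = -2*(29 - 9) = -2*20 = -40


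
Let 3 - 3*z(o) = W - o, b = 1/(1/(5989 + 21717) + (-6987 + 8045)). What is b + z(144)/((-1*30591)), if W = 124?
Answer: 622821637/896712422859 ≈ 0.00069456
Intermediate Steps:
b = 27706/29312949 (b = 1/(1/27706 + 1058) = 1/(29312949/27706) = 27706/29312949 ≈ 0.00094518)
z(o) = -121/3 + o/3 (z(o) = 1 - (124 - o)/3 = 1 + (-124/3 + o/3) = -121/3 + o/3)
b + z(144)/((-1*30591)) = 27706/29312949 + (-121/3 + (⅓)*144)/((-1*30591)) = 27706/29312949 + (-121/3 + 48)/(-30591) = 27706/29312949 + (23/3)*(-1/30591) = 27706/29312949 - 23/91773 = 622821637/896712422859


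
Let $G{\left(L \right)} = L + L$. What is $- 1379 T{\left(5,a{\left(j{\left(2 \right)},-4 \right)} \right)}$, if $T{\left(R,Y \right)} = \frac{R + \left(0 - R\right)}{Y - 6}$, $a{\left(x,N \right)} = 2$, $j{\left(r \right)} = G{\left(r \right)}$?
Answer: $0$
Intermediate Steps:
$G{\left(L \right)} = 2 L$
$j{\left(r \right)} = 2 r$
$T{\left(R,Y \right)} = 0$ ($T{\left(R,Y \right)} = \frac{R - R}{-6 + Y} = \frac{0}{-6 + Y} = 0$)
$- 1379 T{\left(5,a{\left(j{\left(2 \right)},-4 \right)} \right)} = \left(-1379\right) 0 = 0$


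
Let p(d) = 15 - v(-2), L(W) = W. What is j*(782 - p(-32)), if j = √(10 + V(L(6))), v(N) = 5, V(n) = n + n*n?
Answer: 1544*√13 ≈ 5567.0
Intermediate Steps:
V(n) = n + n²
j = 2*√13 (j = √(10 + 6*(1 + 6)) = √(10 + 6*7) = √(10 + 42) = √52 = 2*√13 ≈ 7.2111)
p(d) = 10 (p(d) = 15 - 1*5 = 15 - 5 = 10)
j*(782 - p(-32)) = (2*√13)*(782 - 1*10) = (2*√13)*(782 - 10) = (2*√13)*772 = 1544*√13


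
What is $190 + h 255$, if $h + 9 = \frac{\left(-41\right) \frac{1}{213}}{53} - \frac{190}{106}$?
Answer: $- \frac{9644575}{3763} \approx -2563.0$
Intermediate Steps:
$h = - \frac{121877}{11289}$ ($h = -9 - \left(\frac{95}{53} - \frac{\left(-41\right) \frac{1}{213}}{53}\right) = -9 - \left(\frac{95}{53} - \left(-41\right) \frac{1}{213} \cdot \frac{1}{53}\right) = -9 - \frac{20276}{11289} = - \frac{121877}{11289} \approx -10.796$)
$190 + h 255 = 190 - \frac{10359545}{3763} = - \frac{9644575}{3763}$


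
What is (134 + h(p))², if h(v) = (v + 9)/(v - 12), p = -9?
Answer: 17956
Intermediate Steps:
h(v) = (9 + v)/(-12 + v)
(134 + h(p))² = (134 + (9 - 9)/(-12 - 9))² = (134 + 0/(-21))² = (134 - 1/21*0)² = (134 + 0)² = 134² = 17956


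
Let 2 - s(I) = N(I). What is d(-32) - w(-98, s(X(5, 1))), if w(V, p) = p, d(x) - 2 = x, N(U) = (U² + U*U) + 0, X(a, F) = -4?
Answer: 0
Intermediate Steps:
N(U) = 2*U² (N(U) = (U² + U²) + 0 = 2*U² + 0 = 2*U²)
s(I) = 2 - 2*I²
d(x) = 2 + x
d(-32) - w(-98, s(X(5, 1))) = (2 - 32) - (2 - 2*(-4)²) = -30 - (2 - 2*16) = -30 - (2 - 32) = -30 - 1*(-30) = -30 + 30 = 0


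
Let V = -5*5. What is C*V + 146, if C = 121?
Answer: -2879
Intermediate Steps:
V = -25
C*V + 146 = 121*(-25) + 146 = -3025 + 146 = -2879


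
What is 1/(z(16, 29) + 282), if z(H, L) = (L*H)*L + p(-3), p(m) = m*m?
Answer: 1/13747 ≈ 7.2743e-5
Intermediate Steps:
p(m) = m**2
z(H, L) = 9 + H*L**2 (z(H, L) = (L*H)*L + (-3)**2 = (H*L)*L + 9 = H*L**2 + 9 = 9 + H*L**2)
1/(z(16, 29) + 282) = 1/((9 + 16*29**2) + 282) = 1/((9 + 16*841) + 282) = 1/((9 + 13456) + 282) = 1/(13465 + 282) = 1/13747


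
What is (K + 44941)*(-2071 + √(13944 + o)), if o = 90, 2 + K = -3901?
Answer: -84989698 + 41038*√14034 ≈ -8.0128e+7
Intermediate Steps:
K = -3903 (K = -2 - 3901 = -3903)
(K + 44941)*(-2071 + √(13944 + o)) = (-3903 + 44941)*(-2071 + √(13944 + 90)) = 41038*(-2071 + √14034) = -84989698 + 41038*√14034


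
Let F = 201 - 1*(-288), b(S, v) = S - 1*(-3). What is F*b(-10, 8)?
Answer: -3423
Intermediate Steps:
b(S, v) = 3 + S (b(S, v) = S + 3 = 3 + S)
F = 489 (F = 201 + 288 = 489)
F*b(-10, 8) = 489*(3 - 10) = 489*(-7) = -3423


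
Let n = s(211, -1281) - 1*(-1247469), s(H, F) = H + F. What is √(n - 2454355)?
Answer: 2*I*√301989 ≈ 1099.1*I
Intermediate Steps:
s(H, F) = F + H
n = 1246399 (n = (-1281 + 211) - 1*(-1247469) = -1070 + 1247469 = 1246399)
√(n - 2454355) = √(1246399 - 2454355) = √(-1207956) = 2*I*√301989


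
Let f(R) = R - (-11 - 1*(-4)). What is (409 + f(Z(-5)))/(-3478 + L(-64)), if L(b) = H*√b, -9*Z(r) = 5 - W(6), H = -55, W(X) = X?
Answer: -6512555/55305378 + 411950*I/27652689 ≈ -0.11776 + 0.014897*I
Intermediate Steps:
Z(r) = ⅑ (Z(r) = -(5 - 1*6)/9 = -(5 - 6)/9 = -⅑*(-1) = ⅑)
L(b) = -55*√b
f(R) = 7 + R (f(R) = R - (-11 + 4) = R - 1*(-7) = R + 7 = 7 + R)
(409 + f(Z(-5)))/(-3478 + L(-64)) = (409 + (7 + ⅑))/(-3478 - 440*I) = (409 + 64/9)/(-3478 - 440*I) = 3745/(9*(-3478 - 440*I)) = 3745*((-3478 + 440*I)/12290084)/9 = 3745*(-3478 + 440*I)/110610756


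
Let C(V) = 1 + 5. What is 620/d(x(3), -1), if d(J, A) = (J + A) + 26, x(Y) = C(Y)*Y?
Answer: 620/43 ≈ 14.419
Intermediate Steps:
C(V) = 6
x(Y) = 6*Y
d(J, A) = 26 + A + J (d(J, A) = (A + J) + 26 = 26 + A + J)
620/d(x(3), -1) = 620/(26 - 1 + 6*3) = 620/(26 - 1 + 18) = 620/43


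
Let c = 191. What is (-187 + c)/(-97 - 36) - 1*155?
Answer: -20619/133 ≈ -155.03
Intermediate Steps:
(-187 + c)/(-97 - 36) - 1*155 = (-187 + 191)/(-97 - 36) - 1*155 = 4/(-133) - 155 = 4*(-1/133) - 155 = -4/133 - 155 = -20619/133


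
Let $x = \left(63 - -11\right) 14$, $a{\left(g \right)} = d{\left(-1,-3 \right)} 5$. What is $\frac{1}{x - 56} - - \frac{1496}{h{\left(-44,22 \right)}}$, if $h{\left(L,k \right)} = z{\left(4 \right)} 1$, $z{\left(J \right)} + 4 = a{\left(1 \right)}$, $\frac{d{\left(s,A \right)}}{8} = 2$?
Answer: $\frac{366539}{18620} \approx 19.685$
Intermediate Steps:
$d{\left(s,A \right)} = 16$ ($d{\left(s,A \right)} = 8 \cdot 2 = 16$)
$a{\left(g \right)} = 80$ ($a{\left(g \right)} = 16 \cdot 5 = 80$)
$x = 1036$ ($x = \left(63 + 11\right) 14 = 74 \cdot 14 = 1036$)
$z{\left(J \right)} = 76$ ($z{\left(J \right)} = -4 + 80 = 76$)
$h{\left(L,k \right)} = 76$ ($h{\left(L,k \right)} = 76 \cdot 1 = 76$)
$\frac{1}{x - 56} - - \frac{1496}{h{\left(-44,22 \right)}} = \frac{1}{1036 - 56} - - \frac{1496}{76} = \frac{1}{980} - \left(-1496\right) \frac{1}{76} = \frac{1}{980} - - \frac{374}{19} = \frac{1}{980} + \frac{374}{19} = \frac{366539}{18620}$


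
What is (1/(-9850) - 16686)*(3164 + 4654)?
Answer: -642471907809/4925 ≈ -1.3045e+8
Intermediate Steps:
(1/(-9850) - 16686)*(3164 + 4654) = (-1/9850 - 16686)*7818 = -164357101/9850*7818 = -642471907809/4925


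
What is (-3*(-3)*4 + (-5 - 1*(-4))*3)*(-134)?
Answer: -4422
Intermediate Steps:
(-3*(-3)*4 + (-5 - 1*(-4))*3)*(-134) = (9*4 + (-5 + 4)*3)*(-134) = (36 - 1*3)*(-134) = (36 - 3)*(-134) = 33*(-134) = -4422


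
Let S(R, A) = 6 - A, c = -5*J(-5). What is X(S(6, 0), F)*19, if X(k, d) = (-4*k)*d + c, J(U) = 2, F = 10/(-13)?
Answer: 2090/13 ≈ 160.77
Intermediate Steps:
F = -10/13 (F = 10*(-1/13) = -10/13 ≈ -0.76923)
c = -10 (c = -5*2 = -10)
X(k, d) = -10 - 4*d*k (X(k, d) = (-4*k)*d - 10 = -4*d*k - 10 = -10 - 4*d*k)
X(S(6, 0), F)*19 = (-10 - 4*(-10/13)*(6 - 1*0))*19 = (-10 - 4*(-10/13)*(6 + 0))*19 = (-10 - 4*(-10/13)*6)*19 = (-10 + 240/13)*19 = (110/13)*19 = 2090/13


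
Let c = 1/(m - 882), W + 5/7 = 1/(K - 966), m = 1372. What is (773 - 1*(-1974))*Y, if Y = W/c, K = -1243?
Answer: -2125189080/2209 ≈ -9.6206e+5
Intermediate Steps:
W = -11052/15463 (W = -5/7 + 1/(-1243 - 966) = -5/7 + 1/(-2209) = -5/7 - 1/2209 = -11052/15463 ≈ -0.71474)
c = 1/490 (c = 1/(1372 - 882) = 1/490 ≈ 0.0020408)
Y = -773640/2209 (Y = -11052/(15463*1/490) = -11052/15463*490 = -773640/2209 ≈ -350.22)
(773 - 1*(-1974))*Y = (773 - 1*(-1974))*(-773640/2209) = (773 + 1974)*(-773640/2209) = 2747*(-773640/2209) = -2125189080/2209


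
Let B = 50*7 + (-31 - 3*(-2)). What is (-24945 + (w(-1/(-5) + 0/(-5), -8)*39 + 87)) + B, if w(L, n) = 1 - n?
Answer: -24182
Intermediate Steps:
B = 325 (B = 350 + (-31 + 6) = 350 - 25 = 325)
(-24945 + (w(-1/(-5) + 0/(-5), -8)*39 + 87)) + B = (-24945 + ((1 - 1*(-8))*39 + 87)) + 325 = (-24945 + ((1 + 8)*39 + 87)) + 325 = (-24945 + (9*39 + 87)) + 325 = (-24945 + (351 + 87)) + 325 = (-24945 + 438) + 325 = -24507 + 325 = -24182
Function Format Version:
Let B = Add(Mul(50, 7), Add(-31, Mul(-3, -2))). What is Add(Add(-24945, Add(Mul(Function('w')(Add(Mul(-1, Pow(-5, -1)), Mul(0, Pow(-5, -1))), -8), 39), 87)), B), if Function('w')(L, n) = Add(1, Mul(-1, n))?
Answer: -24182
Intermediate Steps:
B = 325 (B = Add(350, Add(-31, 6)) = Add(350, -25) = 325)
Add(Add(-24945, Add(Mul(Function('w')(Add(Mul(-1, Pow(-5, -1)), Mul(0, Pow(-5, -1))), -8), 39), 87)), B) = Add(Add(-24945, Add(Mul(Add(1, Mul(-1, -8)), 39), 87)), 325) = Add(Add(-24945, Add(Mul(Add(1, 8), 39), 87)), 325) = Add(Add(-24945, Add(Mul(9, 39), 87)), 325) = Add(Add(-24945, Add(351, 87)), 325) = Add(Add(-24945, 438), 325) = Add(-24507, 325) = -24182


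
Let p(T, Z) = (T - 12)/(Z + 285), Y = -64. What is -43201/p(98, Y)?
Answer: -9547421/86 ≈ -1.1102e+5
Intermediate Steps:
p(T, Z) = (-12 + T)/(285 + Z)
-43201/p(98, Y) = -43201*(285 - 64)/(-12 + 98) = -43201/(86/221) = -43201/((1/221)*86) = -43201/86/221 = -43201*221/86 = -9547421/86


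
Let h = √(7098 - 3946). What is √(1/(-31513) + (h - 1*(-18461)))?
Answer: 2*√(4583262474349 + 993069169*√197)/31513 ≈ 136.08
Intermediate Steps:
h = 4*√197 (h = √3152 = 4*√197 ≈ 56.143)
√(1/(-31513) + (h - 1*(-18461))) = √(1/(-31513) + (4*√197 - 1*(-18461))) = √(-1/31513 + (4*√197 + 18461)) = √(-1/31513 + (18461 + 4*√197)) = √(581761492/31513 + 4*√197)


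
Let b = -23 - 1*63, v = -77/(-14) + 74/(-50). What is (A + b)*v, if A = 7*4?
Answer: -5829/25 ≈ -233.16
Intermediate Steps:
v = 201/50 (v = -77*(-1/14) + 74*(-1/50) = 11/2 - 37/25 = 201/50 ≈ 4.0200)
A = 28
b = -86 (b = -23 - 63 = -86)
(A + b)*v = (28 - 86)*(201/50) = -58*201/50 = -5829/25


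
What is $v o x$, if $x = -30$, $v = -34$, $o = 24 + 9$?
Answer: $33660$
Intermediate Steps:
$o = 33$
$v o x = \left(-34\right) 33 \left(-30\right) = \left(-1122\right) \left(-30\right) = 33660$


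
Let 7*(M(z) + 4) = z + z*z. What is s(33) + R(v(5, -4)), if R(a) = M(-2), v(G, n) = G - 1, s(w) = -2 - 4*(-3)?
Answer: 44/7 ≈ 6.2857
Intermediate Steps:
s(w) = 10 (s(w) = -2 + 12 = 10)
M(z) = -4 + z/7 + z²/7 (M(z) = -4 + (z + z*z)/7 = -4 + (z + z²)/7 = -4 + (z/7 + z²/7) = -4 + z/7 + z²/7)
v(G, n) = -1 + G
R(a) = -26/7 (R(a) = -4 + (⅐)*(-2) + (⅐)*(-2)² = -4 - 2/7 + (⅐)*4 = -4 - 2/7 + 4/7 = -26/7)
s(33) + R(v(5, -4)) = 10 - 26/7 = 44/7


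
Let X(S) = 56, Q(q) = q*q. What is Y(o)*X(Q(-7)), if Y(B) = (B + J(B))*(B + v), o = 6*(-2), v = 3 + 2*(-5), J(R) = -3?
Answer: 15960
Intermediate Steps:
Q(q) = q²
v = -7 (v = 3 - 10 = -7)
o = -12
Y(B) = (-7 + B)*(-3 + B) (Y(B) = (B - 3)*(B - 7) = (-3 + B)*(-7 + B) = (-7 + B)*(-3 + B))
Y(o)*X(Q(-7)) = (21 + (-12)² - 10*(-12))*56 = (21 + 144 + 120)*56 = 285*56 = 15960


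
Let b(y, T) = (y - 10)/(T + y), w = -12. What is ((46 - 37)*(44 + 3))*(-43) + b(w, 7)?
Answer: -90923/5 ≈ -18185.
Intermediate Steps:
b(y, T) = (-10 + y)/(T + y)
((46 - 37)*(44 + 3))*(-43) + b(w, 7) = ((46 - 37)*(44 + 3))*(-43) + (-10 - 12)/(7 - 12) = (9*47)*(-43) - 22/(-5) = 423*(-43) - 1/5*(-22) = -18189 + 22/5 = -90923/5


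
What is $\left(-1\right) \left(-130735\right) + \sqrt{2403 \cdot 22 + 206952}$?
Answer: $130735 + \sqrt{259818} \approx 1.3124 \cdot 10^{5}$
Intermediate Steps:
$\left(-1\right) \left(-130735\right) + \sqrt{2403 \cdot 22 + 206952} = 130735 + \sqrt{52866 + 206952} = 130735 + \sqrt{259818}$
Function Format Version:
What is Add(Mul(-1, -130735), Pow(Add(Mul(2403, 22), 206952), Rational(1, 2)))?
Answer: Add(130735, Pow(259818, Rational(1, 2))) ≈ 1.3124e+5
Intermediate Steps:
Add(Mul(-1, -130735), Pow(Add(Mul(2403, 22), 206952), Rational(1, 2))) = Add(130735, Pow(Add(52866, 206952), Rational(1, 2))) = Add(130735, Pow(259818, Rational(1, 2)))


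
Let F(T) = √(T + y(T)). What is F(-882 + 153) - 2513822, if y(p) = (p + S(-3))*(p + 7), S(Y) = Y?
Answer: -2513822 + 5*√21111 ≈ -2.5131e+6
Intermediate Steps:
y(p) = (-3 + p)*(7 + p) (y(p) = (p - 3)*(p + 7) = (-3 + p)*(7 + p))
F(T) = √(-21 + T² + 5*T) (F(T) = √(T + (-21 + T² + 4*T)) = √(-21 + T² + 5*T))
F(-882 + 153) - 2513822 = √(-21 + (-882 + 153)² + 5*(-882 + 153)) - 2513822 = √(-21 + (-729)² + 5*(-729)) - 2513822 = √(-21 + 531441 - 3645) - 2513822 = √527775 - 2513822 = 5*√21111 - 2513822 = -2513822 + 5*√21111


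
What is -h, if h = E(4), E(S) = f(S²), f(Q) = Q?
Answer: -16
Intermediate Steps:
E(S) = S²
h = 16 (h = 4² = 16)
-h = -1*16 = -16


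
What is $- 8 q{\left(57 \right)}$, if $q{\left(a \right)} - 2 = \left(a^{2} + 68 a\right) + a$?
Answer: $-57472$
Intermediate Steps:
$q{\left(a \right)} = 2 + a^{2} + 69 a$ ($q{\left(a \right)} = 2 + \left(\left(a^{2} + 68 a\right) + a\right) = 2 + \left(a^{2} + 69 a\right) = 2 + a^{2} + 69 a$)
$- 8 q{\left(57 \right)} = - 8 \left(2 + 57^{2} + 69 \cdot 57\right) = - 8 \left(2 + 3249 + 3933\right) = \left(-8\right) 7184 = -57472$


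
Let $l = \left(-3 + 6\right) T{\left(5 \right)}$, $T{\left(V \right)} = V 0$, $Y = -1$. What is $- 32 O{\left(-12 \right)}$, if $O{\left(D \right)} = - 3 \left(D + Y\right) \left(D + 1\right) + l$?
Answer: $13728$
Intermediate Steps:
$T{\left(V \right)} = 0$
$l = 0$ ($l = \left(-3 + 6\right) 0 = 3 \cdot 0 = 0$)
$O{\left(D \right)} = - 3 \left(1 + D\right) \left(-1 + D\right)$ ($O{\left(D \right)} = - 3 \left(D - 1\right) \left(D + 1\right) + 0 = - 3 \left(-1 + D\right) \left(1 + D\right) + 0 = - 3 \left(1 + D\right) \left(-1 + D\right) + 0 = - 3 \left(1 + D\right) \left(-1 + D\right)$)
$- 32 O{\left(-12 \right)} = - 32 \left(3 - 3 \left(-12\right)^{2}\right) = - 32 \left(3 - 432\right) = \left(-32\right) \left(-429\right) = 13728$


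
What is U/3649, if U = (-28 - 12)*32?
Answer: -1280/3649 ≈ -0.35078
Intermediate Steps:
U = -1280 (U = -40*32 = -1280)
U/3649 = -1280/3649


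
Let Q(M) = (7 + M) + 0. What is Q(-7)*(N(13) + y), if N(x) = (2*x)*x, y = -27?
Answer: 0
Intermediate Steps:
Q(M) = 7 + M
N(x) = 2*x**2
Q(-7)*(N(13) + y) = (7 - 7)*(2*13**2 - 27) = 0*(2*169 - 27) = 0*(338 - 27) = 0*311 = 0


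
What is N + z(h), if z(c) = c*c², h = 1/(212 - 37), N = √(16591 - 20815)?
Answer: 1/5359375 + 8*I*√66 ≈ 1.8659e-7 + 64.992*I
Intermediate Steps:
N = 8*I*√66 (N = √(-4224) = 8*I*√66 ≈ 64.992*I)
h = 1/175 ≈ 0.0057143
z(c) = c³
N + z(h) = 8*I*√66 + (1/175)³ = 8*I*√66 + 1/5359375 = 1/5359375 + 8*I*√66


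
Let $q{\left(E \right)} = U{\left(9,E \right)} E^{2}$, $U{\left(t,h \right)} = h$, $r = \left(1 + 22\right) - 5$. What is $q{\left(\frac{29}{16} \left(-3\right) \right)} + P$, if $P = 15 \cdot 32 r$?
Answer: $\frac{34730937}{4096} \approx 8479.2$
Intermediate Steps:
$r = 18$ ($r = 23 - 5 = 18$)
$q{\left(E \right)} = E^{3}$ ($q{\left(E \right)} = E E^{2} = E^{3}$)
$P = 8640$ ($P = 15 \cdot 32 \cdot 18 = 480 \cdot 18 = 8640$)
$q{\left(\frac{29}{16} \left(-3\right) \right)} + P = \left(\frac{29}{16} \left(-3\right)\right)^{3} + 8640 = \left(- \frac{87}{16}\right)^{3} + 8640 = - \frac{658503}{4096} + 8640 = \frac{34730937}{4096}$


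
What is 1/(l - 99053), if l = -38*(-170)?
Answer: -1/92593 ≈ -1.0800e-5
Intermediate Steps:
l = 6460
1/(l - 99053) = 1/(6460 - 99053) = 1/(-92593) = -1/92593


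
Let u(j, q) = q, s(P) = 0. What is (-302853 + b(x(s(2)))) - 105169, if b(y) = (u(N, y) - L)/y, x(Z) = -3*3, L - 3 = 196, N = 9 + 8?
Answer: -3671990/9 ≈ -4.0800e+5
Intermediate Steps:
N = 17
L = 199 (L = 3 + 196 = 199)
x(Z) = -9
b(y) = (-199 + y)/y (b(y) = (y - 1*199)/y = (y - 199)/y = (-199 + y)/y)
(-302853 + b(x(s(2)))) - 105169 = (-302853 + (-199 - 9)/(-9)) - 105169 = (-302853 - 1/9*(-208)) - 105169 = (-302853 + 208/9) - 105169 = -2725469/9 - 105169 = -3671990/9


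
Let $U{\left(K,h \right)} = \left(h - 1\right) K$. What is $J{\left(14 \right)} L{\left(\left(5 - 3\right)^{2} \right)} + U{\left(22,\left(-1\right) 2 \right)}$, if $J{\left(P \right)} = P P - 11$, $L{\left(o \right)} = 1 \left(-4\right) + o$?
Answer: $-66$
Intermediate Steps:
$U{\left(K,h \right)} = K \left(-1 + h\right)$ ($U{\left(K,h \right)} = \left(-1 + h\right) K = K \left(-1 + h\right)$)
$L{\left(o \right)} = -4 + o$
$J{\left(P \right)} = -11 + P^{2}$ ($J{\left(P \right)} = P^{2} - 11 = -11 + P^{2}$)
$J{\left(14 \right)} L{\left(\left(5 - 3\right)^{2} \right)} + U{\left(22,\left(-1\right) 2 \right)} = \left(-11 + 14^{2}\right) \left(-4 + \left(5 - 3\right)^{2}\right) + 22 \left(-1 - 2\right) = \left(-11 + 196\right) \left(-4 + 2^{2}\right) + 22 \left(-1 - 2\right) = 185 \left(-4 + 4\right) + 22 \left(-3\right) = 185 \cdot 0 - 66 = 0 - 66 = -66$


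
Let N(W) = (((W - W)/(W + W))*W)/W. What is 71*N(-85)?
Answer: 0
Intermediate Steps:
N(W) = 0 (N(W) = ((0/((2*W)))*W)/W = ((0*(1/(2*W)))*W)/W = (0*W)/W = 0/W = 0)
71*N(-85) = 71*0 = 0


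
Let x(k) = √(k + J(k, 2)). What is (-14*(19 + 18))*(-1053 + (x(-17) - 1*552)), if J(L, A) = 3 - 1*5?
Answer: 831390 - 518*I*√19 ≈ 8.3139e+5 - 2257.9*I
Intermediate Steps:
J(L, A) = -2 (J(L, A) = 3 - 5 = -2)
x(k) = √(-2 + k) (x(k) = √(k - 2) = √(-2 + k))
(-14*(19 + 18))*(-1053 + (x(-17) - 1*552)) = (-14*(19 + 18))*(-1053 + (√(-2 - 17) - 1*552)) = (-14*37)*(-1053 + (√(-19) - 552)) = -518*(-1053 + (I*√19 - 552)) = -518*(-1053 + (-552 + I*√19)) = -518*(-1605 + I*√19) = 831390 - 518*I*√19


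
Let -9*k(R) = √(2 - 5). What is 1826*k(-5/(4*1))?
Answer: -1826*I*√3/9 ≈ -351.41*I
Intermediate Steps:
k(R) = -I*√3/9 (k(R) = -√(2 - 5)/9 = -I*√3/9)
1826*k(-5/(4*1)) = 1826*(-I*√3/9) = -1826*I*√3/9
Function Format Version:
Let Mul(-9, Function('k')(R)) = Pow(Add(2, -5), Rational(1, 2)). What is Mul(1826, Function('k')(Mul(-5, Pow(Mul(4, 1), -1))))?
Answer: Mul(Rational(-1826, 9), I, Pow(3, Rational(1, 2))) ≈ Mul(-351.41, I)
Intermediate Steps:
Function('k')(R) = Mul(Rational(-1, 9), I, Pow(3, Rational(1, 2))) (Function('k')(R) = Mul(Rational(-1, 9), Pow(Add(2, -5), Rational(1, 2))) = Mul(Rational(-1, 9), Pow(-3, Rational(1, 2))) = Mul(Rational(-1, 9), Mul(I, Pow(3, Rational(1, 2)))) = Mul(Rational(-1, 9), I, Pow(3, Rational(1, 2))))
Mul(1826, Function('k')(Mul(-5, Pow(Mul(4, 1), -1)))) = Mul(1826, Mul(Rational(-1, 9), I, Pow(3, Rational(1, 2)))) = Mul(Rational(-1826, 9), I, Pow(3, Rational(1, 2)))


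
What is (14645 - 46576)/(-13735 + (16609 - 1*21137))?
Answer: 31931/18263 ≈ 1.7484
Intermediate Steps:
(14645 - 46576)/(-13735 + (16609 - 1*21137)) = -31931/(-13735 + (16609 - 21137)) = -31931/(-13735 - 4528) = -31931/(-18263) = -31931*(-1/18263) = 31931/18263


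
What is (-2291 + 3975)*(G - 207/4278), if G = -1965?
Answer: -102583386/31 ≈ -3.3091e+6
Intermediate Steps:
(-2291 + 3975)*(G - 207/4278) = (-2291 + 3975)*(-1965 - 207/4278) = 1684*(-1965 - 207*1/4278) = 1684*(-1965 - 3/62) = 1684*(-121833/62) = -102583386/31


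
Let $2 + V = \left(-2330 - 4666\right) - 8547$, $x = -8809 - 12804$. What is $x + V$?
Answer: $-37158$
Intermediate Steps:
$x = -21613$ ($x = -8809 - 12804 = -21613$)
$V = -15545$ ($V = -2 - 15543 = -15545$)
$x + V = -21613 - 15545 = -37158$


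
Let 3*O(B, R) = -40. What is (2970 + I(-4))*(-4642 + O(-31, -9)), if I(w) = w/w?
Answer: -41492986/3 ≈ -1.3831e+7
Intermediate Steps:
I(w) = 1
O(B, R) = -40/3 (O(B, R) = (⅓)*(-40) = -40/3)
(2970 + I(-4))*(-4642 + O(-31, -9)) = (2970 + 1)*(-4642 - 40/3) = 2971*(-13966/3) = -41492986/3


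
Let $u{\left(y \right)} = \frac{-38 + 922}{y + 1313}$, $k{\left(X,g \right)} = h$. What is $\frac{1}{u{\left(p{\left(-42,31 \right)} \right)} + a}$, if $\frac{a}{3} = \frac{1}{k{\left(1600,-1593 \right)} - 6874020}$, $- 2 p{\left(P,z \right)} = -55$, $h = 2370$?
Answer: $\frac{6140964550}{4049689719} \approx 1.5164$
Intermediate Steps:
$p{\left(P,z \right)} = \frac{55}{2}$ ($p{\left(P,z \right)} = \left(- \frac{1}{2}\right) \left(-55\right) = \frac{55}{2}$)
$k{\left(X,g \right)} = 2370$
$u{\left(y \right)} = \frac{884}{1313 + y}$
$a = - \frac{1}{2290550}$ ($a = \frac{3}{2370 - 6874020} = \frac{3}{-6871650} = 3 \left(- \frac{1}{6871650}\right) = - \frac{1}{2290550} \approx -4.3658 \cdot 10^{-7}$)
$\frac{1}{u{\left(p{\left(-42,31 \right)} \right)} + a} = \frac{1}{\frac{884}{1313 + \frac{55}{2}} - \frac{1}{2290550}} = \frac{1}{\frac{884}{\frac{2681}{2}} - \frac{1}{2290550}} = \frac{1}{884 \cdot \frac{2}{2681} - \frac{1}{2290550}} = \frac{1}{\frac{1768}{2681} - \frac{1}{2290550}} = \frac{1}{\frac{4049689719}{6140964550}} = \frac{6140964550}{4049689719}$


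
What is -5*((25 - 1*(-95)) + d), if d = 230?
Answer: -1750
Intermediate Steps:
-5*((25 - 1*(-95)) + d) = -5*((25 - 1*(-95)) + 230) = -5*((25 + 95) + 230) = -5*(120 + 230) = -5*350 = -1750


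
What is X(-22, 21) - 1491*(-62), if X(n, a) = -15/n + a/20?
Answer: 20337621/220 ≈ 92444.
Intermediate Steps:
X(n, a) = -15/n + a/20 (X(n, a) = -15/n + a*(1/20) = -15/n + a/20)
X(-22, 21) - 1491*(-62) = (-15/(-22) + (1/20)*21) - 1491*(-62) = (-15*(-1/22) + 21/20) + 92442 = (15/22 + 21/20) + 92442 = 381/220 + 92442 = 20337621/220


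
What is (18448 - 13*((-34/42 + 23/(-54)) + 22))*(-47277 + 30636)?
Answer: -12705046643/42 ≈ -3.0250e+8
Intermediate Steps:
(18448 - 13*((-34/42 + 23/(-54)) + 22))*(-47277 + 30636) = (18448 - 13*((-34*1/42 + 23*(-1/54)) + 22))*(-16641) = (18448 - 13*((-17/21 - 23/54) + 22))*(-16641) = (18448 - 13*(-467/378 + 22))*(-16641) = (18448 - 13*7849/378)*(-16641) = (18448 - 102037/378)*(-16641) = (6871307/378)*(-16641) = -12705046643/42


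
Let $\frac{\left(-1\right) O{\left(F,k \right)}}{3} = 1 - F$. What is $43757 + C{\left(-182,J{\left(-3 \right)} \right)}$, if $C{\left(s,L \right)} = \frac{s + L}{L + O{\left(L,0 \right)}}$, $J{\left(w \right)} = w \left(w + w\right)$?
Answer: $\frac{3019069}{69} \approx 43755.0$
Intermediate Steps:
$O{\left(F,k \right)} = -3 + 3 F$ ($O{\left(F,k \right)} = - 3 \left(1 - F\right) = -3 + 3 F$)
$J{\left(w \right)} = 2 w^{2}$ ($J{\left(w \right)} = w 2 w = 2 w^{2}$)
$C{\left(s,L \right)} = \frac{L + s}{-3 + 4 L}$ ($C{\left(s,L \right)} = \frac{s + L}{L + \left(-3 + 3 L\right)} = \frac{L + s}{-3 + 4 L}$)
$43757 + C{\left(-182,J{\left(-3 \right)} \right)} = 43757 + \frac{2 \left(-3\right)^{2} - 182}{-3 + 4 \cdot 2 \left(-3\right)^{2}} = 43757 + \frac{2 \cdot 9 - 182}{-3 + 4 \cdot 2 \cdot 9} = 43757 + \frac{18 - 182}{-3 + 4 \cdot 18} = 43757 + \frac{1}{-3 + 72} \left(-164\right) = 43757 + \frac{1}{69} \left(-164\right) = 43757 - \frac{164}{69} = \frac{3019069}{69}$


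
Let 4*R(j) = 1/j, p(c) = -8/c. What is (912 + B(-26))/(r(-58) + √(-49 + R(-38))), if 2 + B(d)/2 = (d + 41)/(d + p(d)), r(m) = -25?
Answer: -575475800/17108983 - 302882*I*√283062/17108983 ≈ -33.636 - 9.4187*I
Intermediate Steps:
R(j) = 1/(4*j)
B(d) = -4 + 2*(41 + d)/(d - 8/d) (B(d) = -4 + 2*((d + 41)/(d - 8/d)) = -4 + 2*((41 + d)/(d - 8/d)) = -4 + 2*(41 + d)/(d - 8/d))
(912 + B(-26))/(r(-58) + √(-49 + R(-38))) = (912 + 2*(16 - 1*(-26)*(-41 - 26))/(-8 + (-26)²))/(-25 + √(-49 + (¼)/(-38))) = (912 + 2*(16 - 1*(-26)*(-67))/(-8 + 676))/(-25 + √(-49 + (¼)*(-1/38))) = (912 + 2*(16 - 1742)/668)/(-25 + √(-49 - 1/152)) = (912 + 2*(1/668)*(-1726))/(-25 + √(-7449/152)) = (912 - 863/167)/(-25 + I*√283062/76) = 151441/(167*(-25 + I*√283062/76))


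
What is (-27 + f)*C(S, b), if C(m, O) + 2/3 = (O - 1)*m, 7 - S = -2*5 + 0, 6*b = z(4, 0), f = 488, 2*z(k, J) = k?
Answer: -5532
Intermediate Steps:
z(k, J) = k/2
b = ⅓ (b = ((½)*4)/6 = (⅙)*2 = ⅓ ≈ 0.33333)
S = 17 (S = 7 - (-2*5 + 0) = 7 - (-10 + 0) = 7 - 1*(-10) = 7 + 10 = 17)
C(m, O) = -⅔ + m*(-1 + O) (C(m, O) = -⅔ + (O - 1)*m = -⅔ + (-1 + O)*m = -⅔ + m*(-1 + O))
(-27 + f)*C(S, b) = (-27 + 488)*(-⅔ - 1*17 + (⅓)*17) = 461*(-⅔ - 17 + 17/3) = 461*(-12) = -5532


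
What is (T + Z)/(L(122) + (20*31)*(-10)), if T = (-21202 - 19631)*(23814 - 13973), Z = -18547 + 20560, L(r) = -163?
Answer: 133945180/2121 ≈ 63152.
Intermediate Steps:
Z = 2013
T = -401837553 (T = -40833*9841 = -401837553)
(T + Z)/(L(122) + (20*31)*(-10)) = (-401837553 + 2013)/(-163 + (20*31)*(-10)) = -401835540/(-163 + 620*(-10)) = -401835540/(-163 - 6200) = -401835540/(-6363) = -401835540*(-1/6363) = 133945180/2121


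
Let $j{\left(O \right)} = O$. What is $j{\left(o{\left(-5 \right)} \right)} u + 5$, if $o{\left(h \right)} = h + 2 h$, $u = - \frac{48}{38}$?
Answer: $\frac{455}{19} \approx 23.947$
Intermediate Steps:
$u = - \frac{24}{19}$ ($u = \left(-48\right) \frac{1}{38} = - \frac{24}{19} \approx -1.2632$)
$o{\left(h \right)} = 3 h$
$j{\left(o{\left(-5 \right)} \right)} u + 5 = 3 \left(-5\right) \left(- \frac{24}{19}\right) + 5 = \left(-15\right) \left(- \frac{24}{19}\right) + 5 = \frac{360}{19} + 5 = \frac{455}{19}$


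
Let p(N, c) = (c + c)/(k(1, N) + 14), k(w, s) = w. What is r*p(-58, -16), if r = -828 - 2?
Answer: 5312/3 ≈ 1770.7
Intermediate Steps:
r = -830
p(N, c) = 2*c/15 (p(N, c) = (c + c)/(1 + 14) = (2*c)/15 = (2*c)*(1/15) = 2*c/15)
r*p(-58, -16) = -332*(-16)/3 = -830*(-32/15) = 5312/3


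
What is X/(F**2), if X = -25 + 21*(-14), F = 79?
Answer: -319/6241 ≈ -0.051114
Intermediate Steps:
X = -319 (X = -25 - 294 = -319)
X/(F**2) = -319/(79**2) = -319/6241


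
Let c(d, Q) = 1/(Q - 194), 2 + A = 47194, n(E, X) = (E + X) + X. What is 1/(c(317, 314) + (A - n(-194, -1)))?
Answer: 120/5686561 ≈ 2.1102e-5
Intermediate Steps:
n(E, X) = E + 2*X
A = 47192 (A = -2 + 47194 = 47192)
c(d, Q) = 1/(-194 + Q)
1/(c(317, 314) + (A - n(-194, -1))) = 1/(1/(-194 + 314) + (47192 - (-194 + 2*(-1)))) = 1/(1/120 + (47192 - (-194 - 2))) = 1/(1/120 + (47192 - 1*(-196))) = 1/(1/120 + (47192 + 196)) = 1/(1/120 + 47388) = 1/(5686561/120) = 120/5686561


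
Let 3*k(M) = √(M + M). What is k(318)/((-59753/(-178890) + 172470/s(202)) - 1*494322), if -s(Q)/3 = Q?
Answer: -12045260*√159/8936491678577 ≈ -1.6996e-5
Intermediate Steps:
s(Q) = -3*Q
k(M) = √2*√M/3 (k(M) = √(M + M)/3 = √(2*M)/3 = (√2*√M)/3 = √2*√M/3)
k(318)/((-59753/(-178890) + 172470/s(202)) - 1*494322) = (√2*√318/3)/((-59753/(-178890) + 172470/((-3*202))) - 1*494322) = (2*√159/3)/((-59753*(-1/178890) + 172470/(-606)) - 494322) = (2*√159/3)/((59753/178890 + 172470*(-1/606)) - 494322) = (2*√159/3)/((59753/178890 - 28745/101) - 494322) = (2*√159/3)/(-5136157997/18067890 - 494322) = (2*√159/3)/(-8936491678577/18067890) = (2*√159/3)*(-18067890/8936491678577) = -12045260*√159/8936491678577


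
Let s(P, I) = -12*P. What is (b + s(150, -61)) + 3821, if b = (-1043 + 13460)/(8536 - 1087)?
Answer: 5022282/2483 ≈ 2022.7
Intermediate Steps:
b = 4139/2483 (b = 12417/7449 = 12417*(1/7449) = 4139/2483 ≈ 1.6669)
(b + s(150, -61)) + 3821 = (4139/2483 - 12*150) + 3821 = (4139/2483 - 1800) + 3821 = -4465261/2483 + 3821 = 5022282/2483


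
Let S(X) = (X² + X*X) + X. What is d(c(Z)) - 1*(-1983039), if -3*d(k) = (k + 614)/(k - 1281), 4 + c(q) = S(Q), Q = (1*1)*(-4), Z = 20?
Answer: 7478040707/3771 ≈ 1.9830e+6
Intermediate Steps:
Q = -4 (Q = 1*(-4) = -4)
S(X) = X + 2*X² (S(X) = (X² + X²) + X = 2*X² + X = X + 2*X²)
c(q) = 24 (c(q) = -4 - 4*(1 + 2*(-4)) = -4 - 4*(1 - 8) = -4 - 4*(-7) = -4 + 28 = 24)
d(k) = -(614 + k)/(3*(-1281 + k)) (d(k) = -(k + 614)/(3*(k - 1281)) = -(614 + k)/(3*(-1281 + k)))
d(c(Z)) - 1*(-1983039) = (-614 - 1*24)/(3*(-1281 + 24)) - 1*(-1983039) = (⅓)*(-614 - 24)/(-1257) + 1983039 = (⅓)*(-1/1257)*(-638) + 1983039 = 638/3771 + 1983039 = 7478040707/3771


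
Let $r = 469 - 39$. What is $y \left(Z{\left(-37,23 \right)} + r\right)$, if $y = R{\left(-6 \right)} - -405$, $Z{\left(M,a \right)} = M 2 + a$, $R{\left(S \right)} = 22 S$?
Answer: $103467$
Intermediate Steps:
$Z{\left(M,a \right)} = a + 2 M$ ($Z{\left(M,a \right)} = 2 M + a = a + 2 M$)
$y = 273$ ($y = 22 \left(-6\right) - -405 = -132 + 405 = 273$)
$r = 430$
$y \left(Z{\left(-37,23 \right)} + r\right) = 273 \left(\left(23 + 2 \left(-37\right)\right) + 430\right) = 273 \left(\left(23 - 74\right) + 430\right) = 273 \left(-51 + 430\right) = 273 \cdot 379 = 103467$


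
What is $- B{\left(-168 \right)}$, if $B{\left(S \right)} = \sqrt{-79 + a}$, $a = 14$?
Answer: $- i \sqrt{65} \approx - 8.0623 i$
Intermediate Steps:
$B{\left(S \right)} = i \sqrt{65}$ ($B{\left(S \right)} = \sqrt{-79 + 14} = \sqrt{-65} = i \sqrt{65}$)
$- B{\left(-168 \right)} = - i \sqrt{65}$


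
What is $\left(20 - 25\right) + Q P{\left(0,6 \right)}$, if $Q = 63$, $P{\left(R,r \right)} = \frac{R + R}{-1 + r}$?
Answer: $-5$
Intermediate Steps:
$P{\left(R,r \right)} = \frac{2 R}{-1 + r}$
$\left(20 - 25\right) + Q P{\left(0,6 \right)} = \left(20 - 25\right) + 63 \cdot 2 \cdot 0 \frac{1}{-1 + 6} = \left(20 - 25\right) + 63 \cdot 2 \cdot 0 \cdot \frac{1}{5} = -5 + 63 \cdot 2 \cdot 0 \cdot \frac{1}{5} = -5 + 63 \cdot 0 = -5 + 0 = -5$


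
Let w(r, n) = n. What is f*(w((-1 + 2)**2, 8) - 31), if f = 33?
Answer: -759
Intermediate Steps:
f*(w((-1 + 2)**2, 8) - 31) = 33*(8 - 31) = 33*(-23) = -759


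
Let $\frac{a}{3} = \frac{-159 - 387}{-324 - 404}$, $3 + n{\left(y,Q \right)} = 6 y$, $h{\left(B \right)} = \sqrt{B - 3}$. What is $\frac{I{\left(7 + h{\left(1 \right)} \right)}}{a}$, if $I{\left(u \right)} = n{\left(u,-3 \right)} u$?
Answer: $116 + 36 i \sqrt{2} \approx 116.0 + 50.912 i$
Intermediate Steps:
$h{\left(B \right)} = \sqrt{-3 + B}$
$n{\left(y,Q \right)} = -3 + 6 y$
$I{\left(u \right)} = u \left(-3 + 6 u\right)$ ($I{\left(u \right)} = \left(-3 + 6 u\right) u = u \left(-3 + 6 u\right)$)
$a = \frac{9}{4}$ ($a = 3 \frac{-159 - 387}{-324 - 404} = 3 \left(- \frac{546}{-728}\right) = 3 \left(\left(-546\right) \left(- \frac{1}{728}\right)\right) = 3 \cdot \frac{3}{4} = \frac{9}{4} \approx 2.25$)
$\frac{I{\left(7 + h{\left(1 \right)} \right)}}{a} = \frac{3 \left(7 + \sqrt{-3 + 1}\right) \left(-1 + 2 \left(7 + \sqrt{-3 + 1}\right)\right)}{\frac{9}{4}} = 3 \left(7 + \sqrt{-2}\right) \left(-1 + 2 \left(7 + \sqrt{-2}\right)\right) \frac{4}{9} = 3 \left(7 + i \sqrt{2}\right) \left(-1 + 2 \left(7 + i \sqrt{2}\right)\right) \frac{4}{9} = 3 \left(7 + i \sqrt{2}\right) \left(-1 + \left(14 + 2 i \sqrt{2}\right)\right) \frac{4}{9} = 3 \left(7 + i \sqrt{2}\right) \left(13 + 2 i \sqrt{2}\right) \frac{4}{9} = \frac{4 \left(7 + i \sqrt{2}\right) \left(13 + 2 i \sqrt{2}\right)}{3}$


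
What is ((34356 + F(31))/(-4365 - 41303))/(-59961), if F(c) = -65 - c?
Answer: 2855/228191579 ≈ 1.2511e-5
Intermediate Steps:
((34356 + F(31))/(-4365 - 41303))/(-59961) = ((34356 + (-65 - 1*31))/(-4365 - 41303))/(-59961) = ((34356 + (-65 - 31))/(-45668))*(-1/59961) = ((34356 - 96)*(-1/45668))*(-1/59961) = (34260*(-1/45668))*(-1/59961) = -8565/11417*(-1/59961) = 2855/228191579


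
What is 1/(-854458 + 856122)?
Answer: 1/1664 ≈ 0.00060096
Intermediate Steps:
1/(-854458 + 856122) = 1/1664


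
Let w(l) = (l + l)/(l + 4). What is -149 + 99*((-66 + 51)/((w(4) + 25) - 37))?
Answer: -14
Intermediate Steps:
w(l) = 2*l/(4 + l) (w(l) = (2*l)/(4 + l) = 2*l/(4 + l))
-149 + 99*((-66 + 51)/((w(4) + 25) - 37)) = -149 + 99*((-66 + 51)/((2*4/(4 + 4) + 25) - 37)) = -149 + 99*(-15/((2*4/8 + 25) - 37)) = -149 + 99*(-15/((2*4*(⅛) + 25) - 37)) = -149 + 99*(-15/((1 + 25) - 37)) = -149 + 99*(-15/(26 - 37)) = -149 + 99*(-15/(-11)) = -149 + 99*(-15*(-1/11)) = -149 + 99*(15/11) = -149 + 135 = -14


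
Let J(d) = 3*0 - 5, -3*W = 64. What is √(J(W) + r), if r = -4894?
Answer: I*√4899 ≈ 69.993*I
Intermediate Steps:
W = -64/3 (W = -⅓*64 = -64/3 ≈ -21.333)
J(d) = -5 (J(d) = 0 - 5 = -5)
√(J(W) + r) = √(-5 - 4894) = √(-4899) = I*√4899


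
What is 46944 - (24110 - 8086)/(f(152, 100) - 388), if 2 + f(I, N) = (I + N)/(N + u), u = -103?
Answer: 11133740/237 ≈ 46978.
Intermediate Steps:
f(I, N) = -2 + (I + N)/(-103 + N) (f(I, N) = -2 + (I + N)/(N - 103) = -2 + (I + N)/(-103 + N))
46944 - (24110 - 8086)/(f(152, 100) - 388) = 46944 - (24110 - 8086)/((206 + 152 - 1*100)/(-103 + 100) - 388) = 46944 - 16024/((206 + 152 - 100)/(-3) - 388) = 46944 - 16024/(-1/3*258 - 388) = 46944 - 16024/(-86 - 388) = 46944 - 16024/(-474) = 46944 - 16024*(-1)/474 = 46944 - 1*(-8012/237) = 46944 + 8012/237 = 11133740/237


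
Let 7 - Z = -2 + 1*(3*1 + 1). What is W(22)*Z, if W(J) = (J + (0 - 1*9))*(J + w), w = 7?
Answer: 1885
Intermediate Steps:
Z = 5 (Z = 7 - (-2 + 1*(3*1 + 1)) = 7 - (-2 + 1*(3 + 1)) = 7 - (-2 + 1*4) = 7 - (-2 + 4) = 7 - 1*2 = 7 - 2 = 5)
W(J) = (-9 + J)*(7 + J) (W(J) = (J + (0 - 1*9))*(J + 7) = (J + (0 - 9))*(7 + J) = (J - 9)*(7 + J) = (-9 + J)*(7 + J))
W(22)*Z = (-63 + 22² - 2*22)*5 = (-63 + 484 - 44)*5 = 377*5 = 1885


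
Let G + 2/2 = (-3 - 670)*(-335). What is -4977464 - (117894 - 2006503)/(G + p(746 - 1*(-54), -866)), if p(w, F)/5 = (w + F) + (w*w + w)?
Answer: -17068339372927/3429124 ≈ -4.9775e+6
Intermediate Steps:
G = 225454 (G = -1 + (-3 - 670)*(-335) = -1 - 673*(-335) = -1 + 225455 = 225454)
p(w, F) = 5*F + 5*w² + 10*w (p(w, F) = 5*((w + F) + (w*w + w)) = 5*((F + w) + (w² + w)) = 5*((F + w) + (w + w²)) = 5*(F + w² + 2*w) = 5*F + 5*w² + 10*w)
-4977464 - (117894 - 2006503)/(G + p(746 - 1*(-54), -866)) = -4977464 - (117894 - 2006503)/(225454 + (5*(-866) + 5*(746 - 1*(-54))² + 10*(746 - 1*(-54)))) = -4977464 - (-1888609)/(225454 + (-4330 + 5*(746 + 54)² + 10*(746 + 54))) = -4977464 - (-1888609)/(225454 + (-4330 + 5*800² + 10*800)) = -4977464 - (-1888609)/(225454 + (-4330 + 5*640000 + 8000)) = -4977464 - (-1888609)/(225454 + (-4330 + 3200000 + 8000)) = -4977464 - (-1888609)/(225454 + 3203670) = -4977464 - (-1888609)/3429124 = -4977464 - 1*(-1888609/3429124) = -4977464 + 1888609/3429124 = -17068339372927/3429124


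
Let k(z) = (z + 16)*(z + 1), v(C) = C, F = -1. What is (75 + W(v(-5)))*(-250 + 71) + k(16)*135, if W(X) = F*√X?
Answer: 60015 + 179*I*√5 ≈ 60015.0 + 400.26*I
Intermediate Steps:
W(X) = -√X
k(z) = (1 + z)*(16 + z) (k(z) = (16 + z)*(1 + z) = (1 + z)*(16 + z))
(75 + W(v(-5)))*(-250 + 71) + k(16)*135 = (75 - √(-5))*(-250 + 71) + (16 + 16² + 17*16)*135 = (75 - I*√5)*(-179) + (16 + 256 + 272)*135 = (75 - I*√5)*(-179) + 544*135 = (-13425 + 179*I*√5) + 73440 = 60015 + 179*I*√5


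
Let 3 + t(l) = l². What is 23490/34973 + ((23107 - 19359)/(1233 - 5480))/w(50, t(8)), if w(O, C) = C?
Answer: 5954405026/9060350191 ≈ 0.65719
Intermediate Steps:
t(l) = -3 + l²
23490/34973 + ((23107 - 19359)/(1233 - 5480))/w(50, t(8)) = 23490/34973 + ((23107 - 19359)/(1233 - 5480))/(-3 + 8²) = 23490*(1/34973) + (3748/(-4247))/(-3 + 64) = 23490/34973 + (3748*(-1/4247))/61 = 23490/34973 - 3748/4247*1/61 = 23490/34973 - 3748/259067 = 5954405026/9060350191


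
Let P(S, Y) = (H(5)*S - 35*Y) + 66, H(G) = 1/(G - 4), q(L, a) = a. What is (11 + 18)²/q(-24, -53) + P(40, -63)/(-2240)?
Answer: -2006323/118720 ≈ -16.900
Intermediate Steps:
H(G) = 1/(-4 + G)
P(S, Y) = 66 + S - 35*Y (P(S, Y) = (S/(-4 + 5) - 35*Y) + 66 = (S/1 - 35*Y) + 66 = (1*S - 35*Y) + 66 = (S - 35*Y) + 66 = 66 + S - 35*Y)
(11 + 18)²/q(-24, -53) + P(40, -63)/(-2240) = (11 + 18)²/(-53) + (66 + 40 - 35*(-63))/(-2240) = 29²*(-1/53) + (66 + 40 + 2205)*(-1/2240) = 841*(-1/53) + 2311*(-1/2240) = -841/53 - 2311/2240 = -2006323/118720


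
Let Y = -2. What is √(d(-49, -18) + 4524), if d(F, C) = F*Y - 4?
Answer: √4618 ≈ 67.956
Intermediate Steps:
d(F, C) = -4 - 2*F (d(F, C) = F*(-2) - 4 = -2*F - 4 = -4 - 2*F)
√(d(-49, -18) + 4524) = √((-4 - 2*(-49)) + 4524) = √((-4 + 98) + 4524) = √(94 + 4524) = √4618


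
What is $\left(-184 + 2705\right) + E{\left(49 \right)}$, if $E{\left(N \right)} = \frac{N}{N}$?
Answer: $2522$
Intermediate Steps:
$E{\left(N \right)} = 1$
$\left(-184 + 2705\right) + E{\left(49 \right)} = \left(-184 + 2705\right) + 1 = 2521 + 1 = 2522$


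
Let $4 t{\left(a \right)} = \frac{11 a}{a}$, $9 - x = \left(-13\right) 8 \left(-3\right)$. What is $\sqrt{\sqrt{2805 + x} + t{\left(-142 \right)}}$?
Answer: $\frac{\sqrt{11 + 12 \sqrt{278}}}{2} \approx 7.2643$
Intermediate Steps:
$x = -303$ ($x = 9 - \left(-13\right) 8 \left(-3\right) = 9 - \left(-104\right) \left(-3\right) = 9 - 312 = -303$)
$t{\left(a \right)} = \frac{11}{4}$ ($t{\left(a \right)} = \frac{11 a \frac{1}{a}}{4} = \frac{1}{4} \cdot 11 = \frac{11}{4}$)
$\sqrt{\sqrt{2805 + x} + t{\left(-142 \right)}} = \sqrt{\sqrt{2805 - 303} + \frac{11}{4}} = \sqrt{\sqrt{2502} + \frac{11}{4}} = \sqrt{3 \sqrt{278} + \frac{11}{4}} = \sqrt{\frac{11}{4} + 3 \sqrt{278}}$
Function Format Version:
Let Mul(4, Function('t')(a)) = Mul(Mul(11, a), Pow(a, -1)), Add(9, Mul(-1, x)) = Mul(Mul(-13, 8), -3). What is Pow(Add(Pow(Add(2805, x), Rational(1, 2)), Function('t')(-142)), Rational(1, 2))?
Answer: Mul(Rational(1, 2), Pow(Add(11, Mul(12, Pow(278, Rational(1, 2)))), Rational(1, 2))) ≈ 7.2643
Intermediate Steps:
x = -303 (x = Add(9, Mul(-1, Mul(Mul(-13, 8), -3))) = Add(9, Mul(-1, Mul(-104, -3))) = Add(9, Mul(-1, 312)) = Add(9, -312) = -303)
Function('t')(a) = Rational(11, 4) (Function('t')(a) = Mul(Rational(1, 4), Mul(Mul(11, a), Pow(a, -1))) = Mul(Rational(1, 4), 11) = Rational(11, 4))
Pow(Add(Pow(Add(2805, x), Rational(1, 2)), Function('t')(-142)), Rational(1, 2)) = Pow(Add(Pow(Add(2805, -303), Rational(1, 2)), Rational(11, 4)), Rational(1, 2)) = Pow(Add(Pow(2502, Rational(1, 2)), Rational(11, 4)), Rational(1, 2)) = Pow(Add(Mul(3, Pow(278, Rational(1, 2))), Rational(11, 4)), Rational(1, 2)) = Pow(Add(Rational(11, 4), Mul(3, Pow(278, Rational(1, 2)))), Rational(1, 2))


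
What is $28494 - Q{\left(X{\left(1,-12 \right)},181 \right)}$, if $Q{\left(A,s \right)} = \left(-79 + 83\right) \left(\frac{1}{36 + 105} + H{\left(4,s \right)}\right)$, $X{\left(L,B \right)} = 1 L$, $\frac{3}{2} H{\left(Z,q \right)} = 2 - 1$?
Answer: $\frac{4017274}{141} \approx 28491.0$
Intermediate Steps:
$H{\left(Z,q \right)} = \frac{2}{3}$ ($H{\left(Z,q \right)} = \frac{2 \left(2 - 1\right)}{3} = \frac{2}{3} \cdot 1 = \frac{2}{3}$)
$X{\left(L,B \right)} = L$
$Q{\left(A,s \right)} = \frac{380}{141}$ ($Q{\left(A,s \right)} = \left(-79 + 83\right) \left(\frac{1}{36 + 105} + \frac{2}{3}\right) = 4 \left(\frac{1}{141} + \frac{2}{3}\right) = 4 \cdot \frac{95}{141} = \frac{380}{141}$)
$28494 - Q{\left(X{\left(1,-12 \right)},181 \right)} = 28494 - \frac{380}{141} = \frac{4017274}{141}$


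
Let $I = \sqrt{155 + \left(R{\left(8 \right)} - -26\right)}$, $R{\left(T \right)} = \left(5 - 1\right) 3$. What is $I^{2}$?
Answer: $193$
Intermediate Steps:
$R{\left(T \right)} = 12$ ($R{\left(T \right)} = 4 \cdot 3 = 12$)
$I = \sqrt{193}$ ($I = \sqrt{155 + \left(12 - -26\right)} = \sqrt{155 + \left(12 + 26\right)} = \sqrt{155 + 38} = \sqrt{193} \approx 13.892$)
$I^{2} = \left(\sqrt{193}\right)^{2} = 193$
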